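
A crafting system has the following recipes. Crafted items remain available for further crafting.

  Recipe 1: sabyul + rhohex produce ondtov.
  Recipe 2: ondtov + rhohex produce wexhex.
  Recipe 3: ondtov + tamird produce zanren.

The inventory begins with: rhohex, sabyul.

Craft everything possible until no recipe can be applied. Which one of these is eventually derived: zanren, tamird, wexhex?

sabyul + rhohex → ondtov (Recipe 1).
Using Recipe 2, ondtov and rhohex make wexhex.
zanren would need ondtov and tamird (Recipe 3), but tamird is never obtained. No rule produces tamird, and it is not given.

wexhex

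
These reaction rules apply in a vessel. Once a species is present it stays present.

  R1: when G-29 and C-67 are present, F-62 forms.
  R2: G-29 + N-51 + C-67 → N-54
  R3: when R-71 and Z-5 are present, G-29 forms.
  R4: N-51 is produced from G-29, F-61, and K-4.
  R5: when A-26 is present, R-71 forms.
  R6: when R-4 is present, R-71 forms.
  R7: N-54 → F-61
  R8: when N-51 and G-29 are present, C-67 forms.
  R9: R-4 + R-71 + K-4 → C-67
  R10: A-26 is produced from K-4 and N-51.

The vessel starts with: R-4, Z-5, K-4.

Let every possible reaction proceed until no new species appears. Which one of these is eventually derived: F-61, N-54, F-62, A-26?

F-62

R-4 present → R-71 forms (R6).
R-71 and Z-5 present → G-29 forms (R3).
R-4, R-71, and K-4 present → C-67 forms (R9).
G-29 and C-67 present → F-62 forms (R1).
N-54 would need G-29, N-51, and C-67 (R2), but N-51 never forms. F-61 would need N-54 (R7), but N-54 never forms. A-26 would need K-4 and N-51 (R10), but N-51 never forms.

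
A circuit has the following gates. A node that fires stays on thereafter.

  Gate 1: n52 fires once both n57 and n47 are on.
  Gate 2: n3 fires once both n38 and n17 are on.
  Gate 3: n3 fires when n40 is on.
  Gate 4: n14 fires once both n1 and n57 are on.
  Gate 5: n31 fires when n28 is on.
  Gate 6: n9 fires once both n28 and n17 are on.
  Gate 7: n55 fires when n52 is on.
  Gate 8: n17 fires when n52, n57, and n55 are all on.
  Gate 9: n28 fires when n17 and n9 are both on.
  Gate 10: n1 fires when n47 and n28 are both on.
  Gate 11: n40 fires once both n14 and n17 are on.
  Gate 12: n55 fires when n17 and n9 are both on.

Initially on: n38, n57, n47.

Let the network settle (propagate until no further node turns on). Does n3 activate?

Gate 1: n57 and n47 on → n52 on.
Gate 7: n52 on → n55 on.
Gate 8: n52, n57, and n55 on → n17 on.
n38 and n17 are on, so n3 fires (Gate 2).

Yes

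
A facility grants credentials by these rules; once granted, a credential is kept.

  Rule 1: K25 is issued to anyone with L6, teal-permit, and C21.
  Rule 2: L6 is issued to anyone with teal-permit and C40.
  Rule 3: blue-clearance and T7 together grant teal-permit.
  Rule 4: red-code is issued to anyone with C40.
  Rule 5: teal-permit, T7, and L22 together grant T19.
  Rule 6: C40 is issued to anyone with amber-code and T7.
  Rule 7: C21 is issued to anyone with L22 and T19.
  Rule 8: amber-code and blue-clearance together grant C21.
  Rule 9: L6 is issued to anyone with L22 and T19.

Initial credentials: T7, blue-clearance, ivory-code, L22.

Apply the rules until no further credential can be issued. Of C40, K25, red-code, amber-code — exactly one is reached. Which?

Holding blue-clearance and T7 grants teal-permit (Rule 3).
Holding teal-permit, T7, and L22 grants T19 (Rule 5).
Holding L22 and T19 grants C21 (Rule 7).
Holding L22 and T19 grants L6 (Rule 9).
Holding L6, teal-permit, and C21 grants K25 (Rule 1).
red-code would need C40 (Rule 4), but C40 is never granted. No rule produces amber-code, and it is not given. C40 would need amber-code and T7 (Rule 6), but amber-code is never granted.

K25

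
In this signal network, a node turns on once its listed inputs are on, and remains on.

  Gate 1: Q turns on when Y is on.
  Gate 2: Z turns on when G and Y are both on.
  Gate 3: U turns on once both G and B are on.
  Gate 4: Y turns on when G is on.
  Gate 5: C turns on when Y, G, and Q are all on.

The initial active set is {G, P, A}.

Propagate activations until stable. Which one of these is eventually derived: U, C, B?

Gate 4: G on → Y on.
Gate 1: Y on → Q on.
Y, G, and Q are on, so C turns on (Gate 5).
U would need G and B (Gate 3), but B never turns on. No rule produces B, and it is not given.

C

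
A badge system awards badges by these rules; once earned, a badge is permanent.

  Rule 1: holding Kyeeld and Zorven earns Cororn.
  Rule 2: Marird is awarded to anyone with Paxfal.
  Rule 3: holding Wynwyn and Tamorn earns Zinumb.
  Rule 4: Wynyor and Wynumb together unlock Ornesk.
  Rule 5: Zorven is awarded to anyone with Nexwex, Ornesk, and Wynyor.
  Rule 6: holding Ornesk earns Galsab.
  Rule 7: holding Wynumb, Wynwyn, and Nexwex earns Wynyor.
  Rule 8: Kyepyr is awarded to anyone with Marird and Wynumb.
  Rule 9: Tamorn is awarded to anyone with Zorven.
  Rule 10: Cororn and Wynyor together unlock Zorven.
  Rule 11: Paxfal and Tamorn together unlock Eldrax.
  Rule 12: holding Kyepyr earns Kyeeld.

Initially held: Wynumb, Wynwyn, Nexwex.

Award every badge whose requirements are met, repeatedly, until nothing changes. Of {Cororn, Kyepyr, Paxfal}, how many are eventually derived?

0

Cororn would need Kyeeld and Zorven (Rule 1), but Kyeeld is never earned.
Kyepyr would need Marird and Wynumb (Rule 8), but Marird is never earned.
No rule produces Paxfal, and it is not given.
None of the 3 are reached.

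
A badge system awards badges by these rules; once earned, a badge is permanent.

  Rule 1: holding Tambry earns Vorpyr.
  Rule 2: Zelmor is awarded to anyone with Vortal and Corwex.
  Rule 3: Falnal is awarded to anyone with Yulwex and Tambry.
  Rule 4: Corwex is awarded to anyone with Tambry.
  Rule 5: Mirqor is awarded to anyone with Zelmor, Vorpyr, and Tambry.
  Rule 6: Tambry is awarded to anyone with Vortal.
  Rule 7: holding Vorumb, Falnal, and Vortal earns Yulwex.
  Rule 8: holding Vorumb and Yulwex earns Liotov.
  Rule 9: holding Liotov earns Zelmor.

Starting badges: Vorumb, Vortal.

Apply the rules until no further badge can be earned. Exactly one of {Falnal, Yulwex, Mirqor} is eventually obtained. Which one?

With Vortal, Tambry is earned (Rule 6).
With Tambry, Corwex is earned (Rule 4).
With Tambry, Vorpyr is earned (Rule 1).
With Vortal and Corwex, Zelmor is earned (Rule 2).
With Zelmor, Vorpyr, and Tambry, Mirqor is earned (Rule 5).
Falnal would need Yulwex and Tambry (Rule 3), but Yulwex is never earned. Yulwex would need Vorumb, Falnal, and Vortal (Rule 7), but Falnal is never earned.

Mirqor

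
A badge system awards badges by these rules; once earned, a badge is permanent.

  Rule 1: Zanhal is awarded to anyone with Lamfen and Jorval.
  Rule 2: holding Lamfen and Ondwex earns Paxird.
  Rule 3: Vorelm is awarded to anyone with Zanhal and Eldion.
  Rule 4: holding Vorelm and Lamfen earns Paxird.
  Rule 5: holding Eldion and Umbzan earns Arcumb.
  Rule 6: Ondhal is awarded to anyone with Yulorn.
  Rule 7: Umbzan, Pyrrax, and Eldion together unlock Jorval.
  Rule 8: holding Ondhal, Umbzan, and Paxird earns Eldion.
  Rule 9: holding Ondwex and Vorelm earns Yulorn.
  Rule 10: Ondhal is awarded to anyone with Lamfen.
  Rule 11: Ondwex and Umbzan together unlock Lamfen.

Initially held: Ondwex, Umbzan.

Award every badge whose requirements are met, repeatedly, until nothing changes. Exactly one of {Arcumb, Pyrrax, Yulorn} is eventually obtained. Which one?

Arcumb

With Ondwex and Umbzan, Lamfen is earned (Rule 11).
With Lamfen and Ondwex, Paxird is earned (Rule 2).
With Lamfen, Ondhal is earned (Rule 10).
With Ondhal, Umbzan, and Paxird, Eldion is earned (Rule 8).
With Eldion and Umbzan, Arcumb is earned (Rule 5).
Yulorn would need Ondwex and Vorelm (Rule 9), but Vorelm is never earned. No rule produces Pyrrax, and it is not given.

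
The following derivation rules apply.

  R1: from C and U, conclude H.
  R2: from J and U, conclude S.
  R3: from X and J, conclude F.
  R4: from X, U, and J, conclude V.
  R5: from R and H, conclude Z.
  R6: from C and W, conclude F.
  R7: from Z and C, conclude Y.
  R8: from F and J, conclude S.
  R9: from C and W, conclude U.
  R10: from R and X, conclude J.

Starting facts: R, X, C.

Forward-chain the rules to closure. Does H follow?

No

H would need C and U (R1), but U is never established.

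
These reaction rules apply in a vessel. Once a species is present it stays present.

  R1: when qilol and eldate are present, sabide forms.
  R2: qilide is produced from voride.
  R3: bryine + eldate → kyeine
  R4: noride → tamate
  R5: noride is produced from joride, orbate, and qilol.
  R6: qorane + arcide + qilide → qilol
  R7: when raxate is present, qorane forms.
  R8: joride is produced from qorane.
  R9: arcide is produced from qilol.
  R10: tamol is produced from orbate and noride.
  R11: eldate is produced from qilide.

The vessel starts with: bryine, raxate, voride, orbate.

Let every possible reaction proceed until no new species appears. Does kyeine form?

voride present → qilide forms (R2).
qilide present → eldate forms (R11).
bryine and eldate present → kyeine forms (R3).

Yes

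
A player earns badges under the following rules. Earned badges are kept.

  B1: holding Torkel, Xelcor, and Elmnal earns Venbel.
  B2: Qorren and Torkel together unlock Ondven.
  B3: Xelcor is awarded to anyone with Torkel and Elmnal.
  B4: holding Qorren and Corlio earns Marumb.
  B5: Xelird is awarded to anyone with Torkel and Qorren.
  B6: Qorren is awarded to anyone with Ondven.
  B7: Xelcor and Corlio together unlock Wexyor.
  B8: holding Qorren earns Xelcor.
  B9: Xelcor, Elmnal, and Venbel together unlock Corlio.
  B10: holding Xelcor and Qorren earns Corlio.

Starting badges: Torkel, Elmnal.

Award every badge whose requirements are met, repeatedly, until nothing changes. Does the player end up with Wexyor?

With Torkel and Elmnal, Xelcor is earned (B3).
With Torkel, Xelcor, and Elmnal, Venbel is earned (B1).
With Xelcor, Elmnal, and Venbel, Corlio is earned (B9).
With Xelcor and Corlio, Wexyor is earned (B7).

Yes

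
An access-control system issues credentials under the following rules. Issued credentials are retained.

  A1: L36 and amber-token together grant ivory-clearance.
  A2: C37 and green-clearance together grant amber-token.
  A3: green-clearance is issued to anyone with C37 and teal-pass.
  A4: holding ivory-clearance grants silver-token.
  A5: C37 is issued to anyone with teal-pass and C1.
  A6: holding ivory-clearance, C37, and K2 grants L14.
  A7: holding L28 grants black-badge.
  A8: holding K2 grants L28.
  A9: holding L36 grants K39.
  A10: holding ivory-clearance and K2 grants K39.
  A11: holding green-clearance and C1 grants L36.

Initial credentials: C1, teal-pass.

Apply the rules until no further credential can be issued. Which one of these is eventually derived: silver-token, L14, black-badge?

Holding teal-pass and C1 grants C37 (A5).
Holding C37 and teal-pass grants green-clearance (A3).
Holding C37 and green-clearance grants amber-token (A2).
Holding green-clearance and C1 grants L36 (A11).
Holding L36 and amber-token grants ivory-clearance (A1).
Holding ivory-clearance grants silver-token (A4).
L14 would need ivory-clearance, C37, and K2 (A6), but K2 is never granted. black-badge would need L28 (A7), but L28 is never granted.

silver-token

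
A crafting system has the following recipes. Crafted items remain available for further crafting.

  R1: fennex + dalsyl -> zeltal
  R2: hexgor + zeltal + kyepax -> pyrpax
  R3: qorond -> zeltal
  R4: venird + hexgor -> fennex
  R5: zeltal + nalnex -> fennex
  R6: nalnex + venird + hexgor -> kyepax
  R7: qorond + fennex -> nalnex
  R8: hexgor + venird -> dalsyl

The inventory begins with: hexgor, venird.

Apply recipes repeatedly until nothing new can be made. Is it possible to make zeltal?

hexgor + venird -> dalsyl (R8).
venird + hexgor -> fennex (R4).
fennex + dalsyl -> zeltal (R1).

Yes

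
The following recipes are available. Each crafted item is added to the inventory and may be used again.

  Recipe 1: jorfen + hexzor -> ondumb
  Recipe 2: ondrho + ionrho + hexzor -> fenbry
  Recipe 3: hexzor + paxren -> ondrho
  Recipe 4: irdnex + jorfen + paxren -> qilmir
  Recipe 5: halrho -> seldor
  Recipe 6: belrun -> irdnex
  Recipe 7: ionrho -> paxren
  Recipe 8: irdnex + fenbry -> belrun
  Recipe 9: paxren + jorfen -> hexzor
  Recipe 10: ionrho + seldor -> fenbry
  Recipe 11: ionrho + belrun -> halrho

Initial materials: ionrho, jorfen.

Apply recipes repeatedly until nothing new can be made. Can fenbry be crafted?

Using Recipe 7, ionrho makes paxren.
paxren + jorfen -> hexzor (Recipe 9).
Using Recipe 3, hexzor and paxren make ondrho.
Using Recipe 2, ondrho, ionrho, and hexzor make fenbry.

Yes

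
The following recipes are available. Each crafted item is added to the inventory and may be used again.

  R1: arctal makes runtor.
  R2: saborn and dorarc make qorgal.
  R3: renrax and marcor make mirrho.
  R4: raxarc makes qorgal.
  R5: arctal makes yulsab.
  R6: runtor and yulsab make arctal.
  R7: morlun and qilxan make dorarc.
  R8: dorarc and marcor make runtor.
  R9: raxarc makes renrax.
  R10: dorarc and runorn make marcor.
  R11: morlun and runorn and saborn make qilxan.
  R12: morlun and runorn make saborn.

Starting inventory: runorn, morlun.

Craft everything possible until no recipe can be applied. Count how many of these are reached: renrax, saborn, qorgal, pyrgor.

2

Using R12, morlun and runorn make saborn.
morlun and runorn and saborn → qilxan (R11).
morlun and qilxan → dorarc (R7).
Using R2, saborn and dorarc make qorgal.
renrax would need raxarc (R9), but raxarc is never obtained.
saborn: reached.
qorgal: reached.
No rule produces pyrgor, and it is not given.
Reached: saborn and qorgal — 2 of the 4.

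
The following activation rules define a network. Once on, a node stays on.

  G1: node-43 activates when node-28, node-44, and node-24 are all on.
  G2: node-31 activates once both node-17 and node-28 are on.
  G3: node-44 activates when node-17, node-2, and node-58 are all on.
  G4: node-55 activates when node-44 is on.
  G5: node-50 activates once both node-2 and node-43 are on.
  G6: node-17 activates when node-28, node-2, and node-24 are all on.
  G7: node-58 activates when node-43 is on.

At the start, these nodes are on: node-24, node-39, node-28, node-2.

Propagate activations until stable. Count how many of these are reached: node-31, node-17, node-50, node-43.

node-28, node-2, and node-24 are on, so node-17 activates (G6).
node-17 and node-28 are on, so node-31 activates (G2).
node-31: reached.
node-17: reached.
node-50 would need node-2 and node-43 (G5), but node-43 never turns on.
node-43 would need node-28, node-44, and node-24 (G1), but node-44 never turns on.
Reached: node-31 and node-17 — 2 of the 4.

2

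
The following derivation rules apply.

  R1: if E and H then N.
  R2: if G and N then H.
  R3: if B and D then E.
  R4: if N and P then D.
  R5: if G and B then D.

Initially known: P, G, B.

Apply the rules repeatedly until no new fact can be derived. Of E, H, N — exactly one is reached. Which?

E

G and B hold, so D follows (R5).
From B and D, R3 gives E.
N would need E and H (R1), but H is never established. H would need G and N (R2), but N is never established.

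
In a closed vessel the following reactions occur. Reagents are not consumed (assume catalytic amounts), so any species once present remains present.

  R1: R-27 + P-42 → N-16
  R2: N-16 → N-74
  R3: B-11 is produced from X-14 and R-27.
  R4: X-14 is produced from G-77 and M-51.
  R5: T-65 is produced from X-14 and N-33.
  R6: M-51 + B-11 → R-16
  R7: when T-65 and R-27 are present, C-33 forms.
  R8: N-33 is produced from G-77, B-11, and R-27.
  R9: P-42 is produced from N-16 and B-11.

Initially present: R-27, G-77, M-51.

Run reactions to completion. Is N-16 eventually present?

No

N-16 would need R-27 and P-42 (R1), but P-42 never forms.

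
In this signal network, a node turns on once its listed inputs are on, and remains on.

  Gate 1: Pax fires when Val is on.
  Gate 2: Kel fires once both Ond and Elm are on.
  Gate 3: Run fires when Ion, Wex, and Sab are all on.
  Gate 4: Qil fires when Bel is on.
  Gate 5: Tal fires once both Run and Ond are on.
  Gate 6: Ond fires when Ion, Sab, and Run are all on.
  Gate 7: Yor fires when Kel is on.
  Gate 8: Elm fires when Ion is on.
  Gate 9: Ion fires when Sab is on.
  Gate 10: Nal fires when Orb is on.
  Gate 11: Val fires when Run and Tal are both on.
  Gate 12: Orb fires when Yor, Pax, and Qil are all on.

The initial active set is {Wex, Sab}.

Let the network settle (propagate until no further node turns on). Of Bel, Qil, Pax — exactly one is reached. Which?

Pax

Gate 9: Sab on → Ion on.
Gate 3: Ion, Wex, and Sab on → Run on.
Gate 6: Ion, Sab, and Run on → Ond on.
Gate 5: Run and Ond on → Tal on.
Gate 11: Run and Tal on → Val on.
Val is on, so Pax fires (Gate 1).
Qil would need Bel (Gate 4), but Bel never turns on. No rule produces Bel, and it is not given.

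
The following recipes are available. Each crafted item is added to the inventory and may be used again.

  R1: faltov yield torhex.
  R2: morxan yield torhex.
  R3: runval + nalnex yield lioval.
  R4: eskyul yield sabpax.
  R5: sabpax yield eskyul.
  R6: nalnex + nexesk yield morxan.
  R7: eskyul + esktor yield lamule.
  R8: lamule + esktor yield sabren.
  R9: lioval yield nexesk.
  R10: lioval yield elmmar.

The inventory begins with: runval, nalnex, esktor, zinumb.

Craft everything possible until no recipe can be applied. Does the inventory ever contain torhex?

Yes

Using R3, runval and nalnex make lioval.
lioval → nexesk (R9).
nalnex + nexesk → morxan (R6).
Using R2, morxan makes torhex.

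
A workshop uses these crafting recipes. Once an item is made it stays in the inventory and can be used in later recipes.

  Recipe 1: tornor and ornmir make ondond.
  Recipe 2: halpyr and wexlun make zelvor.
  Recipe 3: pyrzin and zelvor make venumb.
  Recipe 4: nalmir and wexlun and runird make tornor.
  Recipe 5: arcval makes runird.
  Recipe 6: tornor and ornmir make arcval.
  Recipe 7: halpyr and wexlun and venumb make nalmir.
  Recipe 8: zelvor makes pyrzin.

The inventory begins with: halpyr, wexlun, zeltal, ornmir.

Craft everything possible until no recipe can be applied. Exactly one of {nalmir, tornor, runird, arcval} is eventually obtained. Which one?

nalmir

Using Recipe 2, halpyr and wexlun make zelvor.
zelvor → pyrzin (Recipe 8).
Using Recipe 3, pyrzin and zelvor make venumb.
halpyr and wexlun and venumb → nalmir (Recipe 7).
tornor would need nalmir, wexlun, and runird (Recipe 4), but runird is never obtained. arcval would need tornor and ornmir (Recipe 6), but tornor is never obtained. runird would need arcval (Recipe 5), but arcval is never obtained.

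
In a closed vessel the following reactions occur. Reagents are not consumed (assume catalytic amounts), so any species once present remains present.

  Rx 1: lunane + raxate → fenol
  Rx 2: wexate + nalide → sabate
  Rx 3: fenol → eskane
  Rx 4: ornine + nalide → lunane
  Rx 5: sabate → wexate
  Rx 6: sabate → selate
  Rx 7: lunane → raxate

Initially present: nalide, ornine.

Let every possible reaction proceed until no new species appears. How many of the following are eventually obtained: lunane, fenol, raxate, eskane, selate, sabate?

ornine and nalide present → lunane forms (Rx 4).
lunane present → raxate forms (Rx 7).
lunane and raxate present → fenol forms (Rx 1).
fenol present → eskane forms (Rx 3).
lunane: reached.
fenol: reached.
raxate: reached.
eskane: reached.
selate would need sabate (Rx 6), but sabate never forms.
sabate would need wexate and nalide (Rx 2), but wexate never forms.
Reached: lunane, fenol, raxate, and eskane — 4 of the 6.

4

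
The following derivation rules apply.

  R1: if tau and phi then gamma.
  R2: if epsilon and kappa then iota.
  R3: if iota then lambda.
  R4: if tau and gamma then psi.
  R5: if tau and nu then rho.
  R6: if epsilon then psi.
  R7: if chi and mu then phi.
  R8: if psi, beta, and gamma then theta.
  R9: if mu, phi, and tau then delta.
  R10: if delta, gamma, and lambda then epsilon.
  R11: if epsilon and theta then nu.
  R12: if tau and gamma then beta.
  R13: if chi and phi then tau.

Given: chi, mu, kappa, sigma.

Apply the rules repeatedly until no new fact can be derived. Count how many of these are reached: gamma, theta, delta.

chi and mu hold, so phi follows (R7).
chi and phi hold, so tau follows (R13).
From mu, phi, and tau, R9 gives delta.
From tau and phi, R1 gives gamma.
From tau and gamma, R12 gives beta.
From tau and gamma, R4 gives psi.
psi, beta, and gamma hold, so theta follows (R8).
gamma: reached.
theta: reached.
delta: reached.
All 3 are reached.

3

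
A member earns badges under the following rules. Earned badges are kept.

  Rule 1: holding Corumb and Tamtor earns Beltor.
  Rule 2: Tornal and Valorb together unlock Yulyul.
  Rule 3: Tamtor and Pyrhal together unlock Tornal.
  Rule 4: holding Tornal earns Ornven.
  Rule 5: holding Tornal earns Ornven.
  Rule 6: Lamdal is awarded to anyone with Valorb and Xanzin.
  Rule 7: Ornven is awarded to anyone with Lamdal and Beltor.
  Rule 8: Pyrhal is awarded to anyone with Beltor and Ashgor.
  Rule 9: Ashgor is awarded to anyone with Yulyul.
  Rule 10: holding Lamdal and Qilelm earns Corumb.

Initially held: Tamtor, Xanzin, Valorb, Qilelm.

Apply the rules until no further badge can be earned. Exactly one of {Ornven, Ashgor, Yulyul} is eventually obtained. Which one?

Ornven

With Valorb and Xanzin, Lamdal is earned (Rule 6).
With Lamdal and Qilelm, Corumb is earned (Rule 10).
With Corumb and Tamtor, Beltor is earned (Rule 1).
With Lamdal and Beltor, Ornven is earned (Rule 7).
Yulyul would need Tornal and Valorb (Rule 2), but Tornal is never earned. Ashgor would need Yulyul (Rule 9), but Yulyul is never earned.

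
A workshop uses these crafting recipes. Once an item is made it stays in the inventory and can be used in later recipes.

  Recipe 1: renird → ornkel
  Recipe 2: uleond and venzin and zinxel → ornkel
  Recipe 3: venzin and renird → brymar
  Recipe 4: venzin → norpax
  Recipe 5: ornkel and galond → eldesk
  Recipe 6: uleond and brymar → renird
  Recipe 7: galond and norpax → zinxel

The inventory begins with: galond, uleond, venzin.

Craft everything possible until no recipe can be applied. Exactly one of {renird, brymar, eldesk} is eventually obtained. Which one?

eldesk

Using Recipe 4, venzin makes norpax.
galond and norpax → zinxel (Recipe 7).
Using Recipe 2, uleond, venzin, and zinxel make ornkel.
Using Recipe 5, ornkel and galond make eldesk.
brymar would need venzin and renird (Recipe 3), but renird is never obtained. renird would need uleond and brymar (Recipe 6), but brymar is never obtained.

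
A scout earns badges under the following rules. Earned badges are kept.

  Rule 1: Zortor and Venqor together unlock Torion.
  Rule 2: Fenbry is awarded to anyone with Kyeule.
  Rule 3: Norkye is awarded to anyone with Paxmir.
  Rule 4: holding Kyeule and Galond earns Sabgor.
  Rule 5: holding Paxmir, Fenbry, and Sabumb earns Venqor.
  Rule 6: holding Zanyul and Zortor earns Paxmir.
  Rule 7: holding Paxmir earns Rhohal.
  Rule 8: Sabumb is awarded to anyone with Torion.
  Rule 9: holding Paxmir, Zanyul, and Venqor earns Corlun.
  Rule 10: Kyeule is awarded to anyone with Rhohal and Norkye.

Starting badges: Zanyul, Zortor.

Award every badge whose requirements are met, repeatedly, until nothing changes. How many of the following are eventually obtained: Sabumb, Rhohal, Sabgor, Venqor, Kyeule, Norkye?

3

With Zanyul and Zortor, Paxmir is earned (Rule 6).
With Paxmir, Norkye is earned (Rule 3).
With Paxmir, Rhohal is earned (Rule 7).
With Rhohal and Norkye, Kyeule is earned (Rule 10).
Sabumb would need Torion (Rule 8), but Torion is never earned.
Rhohal: reached.
Sabgor would need Kyeule and Galond (Rule 4), but Galond is never earned.
Venqor would need Paxmir, Fenbry, and Sabumb (Rule 5), but Sabumb is never earned.
Kyeule: reached.
Norkye: reached.
Reached: Rhohal, Kyeule, and Norkye — 3 of the 6.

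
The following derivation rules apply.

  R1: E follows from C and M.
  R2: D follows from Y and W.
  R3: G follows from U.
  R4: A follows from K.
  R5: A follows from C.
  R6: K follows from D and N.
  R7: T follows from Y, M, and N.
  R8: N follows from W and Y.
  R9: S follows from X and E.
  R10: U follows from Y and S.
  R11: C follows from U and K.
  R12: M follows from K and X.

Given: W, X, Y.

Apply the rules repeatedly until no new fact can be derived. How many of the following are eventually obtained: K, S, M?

From W and Y, R8 gives N.
From Y and W, R2 gives D.
From D and N, R6 gives K.
From K and X, R12 gives M.
K: reached.
S would need X and E (R9), but E is never established.
M: reached.
Reached: K and M — 2 of the 3.

2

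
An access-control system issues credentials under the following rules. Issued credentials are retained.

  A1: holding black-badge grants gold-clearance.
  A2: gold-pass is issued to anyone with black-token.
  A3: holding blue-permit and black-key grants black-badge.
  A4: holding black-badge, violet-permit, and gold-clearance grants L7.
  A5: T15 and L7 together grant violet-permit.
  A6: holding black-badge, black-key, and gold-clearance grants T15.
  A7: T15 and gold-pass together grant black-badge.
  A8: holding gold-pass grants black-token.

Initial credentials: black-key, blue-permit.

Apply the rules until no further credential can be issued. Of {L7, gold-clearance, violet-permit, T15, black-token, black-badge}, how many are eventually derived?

Holding blue-permit and black-key grants black-badge (A3).
Holding black-badge grants gold-clearance (A1).
Holding black-badge, black-key, and gold-clearance grants T15 (A6).
L7 would need black-badge, violet-permit, and gold-clearance (A4), but violet-permit is never granted.
gold-clearance: reached.
violet-permit would need T15 and L7 (A5), but L7 is never granted.
T15: reached.
black-token would need gold-pass (A8), but gold-pass is never granted.
black-badge: reached.
Reached: gold-clearance, T15, and black-badge — 3 of the 6.

3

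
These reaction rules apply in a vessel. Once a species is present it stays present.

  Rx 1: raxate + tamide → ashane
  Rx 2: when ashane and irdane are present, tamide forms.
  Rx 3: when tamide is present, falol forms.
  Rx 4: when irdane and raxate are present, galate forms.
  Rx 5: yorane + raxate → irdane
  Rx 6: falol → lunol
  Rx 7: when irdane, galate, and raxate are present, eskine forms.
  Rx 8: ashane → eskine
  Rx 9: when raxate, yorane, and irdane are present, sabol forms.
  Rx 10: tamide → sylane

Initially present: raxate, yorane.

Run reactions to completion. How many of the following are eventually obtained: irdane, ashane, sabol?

2

yorane and raxate present → irdane forms (Rx 5).
raxate, yorane, and irdane present → sabol forms (Rx 9).
irdane: reached.
ashane would need raxate and tamide (Rx 1), but tamide never forms.
sabol: reached.
Reached: irdane and sabol — 2 of the 3.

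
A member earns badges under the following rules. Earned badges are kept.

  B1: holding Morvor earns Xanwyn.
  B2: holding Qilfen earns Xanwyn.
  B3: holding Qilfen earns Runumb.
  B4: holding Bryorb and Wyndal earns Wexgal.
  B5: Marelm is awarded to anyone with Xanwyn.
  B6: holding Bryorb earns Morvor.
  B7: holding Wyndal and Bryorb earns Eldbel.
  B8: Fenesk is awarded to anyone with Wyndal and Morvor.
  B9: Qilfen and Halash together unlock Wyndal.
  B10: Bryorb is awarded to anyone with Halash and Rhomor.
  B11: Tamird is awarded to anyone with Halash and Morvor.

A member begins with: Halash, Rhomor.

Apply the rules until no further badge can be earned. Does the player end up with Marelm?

Yes

With Halash and Rhomor, Bryorb is earned (B10).
With Bryorb, Morvor is earned (B6).
With Morvor, Xanwyn is earned (B1).
With Xanwyn, Marelm is earned (B5).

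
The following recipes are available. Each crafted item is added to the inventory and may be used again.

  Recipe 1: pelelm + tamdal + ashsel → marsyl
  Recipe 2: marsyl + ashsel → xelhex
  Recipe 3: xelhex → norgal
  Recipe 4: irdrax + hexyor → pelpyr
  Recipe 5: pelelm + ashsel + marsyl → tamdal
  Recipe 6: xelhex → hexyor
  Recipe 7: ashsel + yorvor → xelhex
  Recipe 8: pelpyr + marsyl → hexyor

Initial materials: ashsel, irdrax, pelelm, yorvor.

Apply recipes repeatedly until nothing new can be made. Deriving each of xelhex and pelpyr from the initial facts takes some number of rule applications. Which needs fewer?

xelhex

xelhex: Using Recipe 7, ashsel and yorvor make xelhex. [1 rule application]
pelpyr: ashsel + yorvor → xelhex (Recipe 7). Using Recipe 6, xelhex makes hexyor. irdrax + hexyor → pelpyr (Recipe 4). [3 rule applications]
xelhex needs fewer.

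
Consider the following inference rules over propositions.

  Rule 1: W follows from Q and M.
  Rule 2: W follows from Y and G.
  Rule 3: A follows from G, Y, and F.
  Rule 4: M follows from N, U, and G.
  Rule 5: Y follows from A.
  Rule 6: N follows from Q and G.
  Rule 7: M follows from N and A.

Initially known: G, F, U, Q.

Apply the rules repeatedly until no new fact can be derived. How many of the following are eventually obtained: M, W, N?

Q and G hold, so N follows (Rule 6).
N, U, and G hold, so M follows (Rule 4).
Q and M hold, so W follows (Rule 1).
M: reached.
W: reached.
N: reached.
All 3 are reached.

3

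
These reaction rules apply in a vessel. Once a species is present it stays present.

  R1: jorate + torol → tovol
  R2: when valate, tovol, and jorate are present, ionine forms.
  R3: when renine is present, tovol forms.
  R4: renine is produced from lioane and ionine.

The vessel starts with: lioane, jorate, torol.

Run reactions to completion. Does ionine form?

ionine would need valate, tovol, and jorate (R2), but valate never forms.

No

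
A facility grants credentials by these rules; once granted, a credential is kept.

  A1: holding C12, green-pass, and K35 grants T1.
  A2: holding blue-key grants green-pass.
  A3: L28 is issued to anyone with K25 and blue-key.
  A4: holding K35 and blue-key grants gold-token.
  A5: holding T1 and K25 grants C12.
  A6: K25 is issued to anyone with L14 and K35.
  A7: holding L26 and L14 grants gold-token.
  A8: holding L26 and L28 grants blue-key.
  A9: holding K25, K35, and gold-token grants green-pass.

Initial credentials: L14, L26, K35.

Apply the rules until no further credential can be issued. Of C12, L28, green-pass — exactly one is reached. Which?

Holding L26 and L14 grants gold-token (A7).
Holding L14 and K35 grants K25 (A6).
Holding K25, K35, and gold-token grants green-pass (A9).
L28 would need K25 and blue-key (A3), but blue-key is never granted. C12 would need T1 and K25 (A5), but T1 is never granted.

green-pass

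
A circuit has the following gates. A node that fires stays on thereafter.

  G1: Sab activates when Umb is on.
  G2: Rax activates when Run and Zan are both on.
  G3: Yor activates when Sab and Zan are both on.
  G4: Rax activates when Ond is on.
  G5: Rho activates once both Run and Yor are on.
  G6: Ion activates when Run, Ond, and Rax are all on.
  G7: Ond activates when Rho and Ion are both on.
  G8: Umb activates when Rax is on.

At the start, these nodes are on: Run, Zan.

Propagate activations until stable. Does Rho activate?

Run and Zan are on, so Rax activates (G2).
G8: Rax on → Umb on.
G1: Umb on → Sab on.
G3: Sab and Zan on → Yor on.
Run and Yor are on, so Rho activates (G5).

Yes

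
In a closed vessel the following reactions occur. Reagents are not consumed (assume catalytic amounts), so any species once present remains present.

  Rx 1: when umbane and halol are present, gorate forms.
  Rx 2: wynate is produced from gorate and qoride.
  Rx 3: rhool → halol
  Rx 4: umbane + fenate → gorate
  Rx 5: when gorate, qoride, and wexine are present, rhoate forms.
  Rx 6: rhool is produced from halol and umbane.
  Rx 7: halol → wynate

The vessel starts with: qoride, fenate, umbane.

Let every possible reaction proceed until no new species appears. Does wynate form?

Yes

umbane and fenate present → gorate forms (Rx 4).
gorate and qoride present → wynate forms (Rx 2).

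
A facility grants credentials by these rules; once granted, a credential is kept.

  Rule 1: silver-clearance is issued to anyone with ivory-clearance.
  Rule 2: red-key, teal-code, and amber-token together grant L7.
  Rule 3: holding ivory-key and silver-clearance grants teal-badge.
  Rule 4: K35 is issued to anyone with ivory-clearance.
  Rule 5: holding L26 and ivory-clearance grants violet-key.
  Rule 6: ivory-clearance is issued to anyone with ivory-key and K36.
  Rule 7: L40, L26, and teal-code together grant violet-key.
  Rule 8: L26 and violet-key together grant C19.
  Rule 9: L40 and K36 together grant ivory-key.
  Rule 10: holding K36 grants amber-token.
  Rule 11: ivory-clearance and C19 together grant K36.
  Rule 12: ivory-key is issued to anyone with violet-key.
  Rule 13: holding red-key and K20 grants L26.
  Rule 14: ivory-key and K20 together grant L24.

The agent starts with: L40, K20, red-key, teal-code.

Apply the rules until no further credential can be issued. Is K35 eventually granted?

K35 would need ivory-clearance (Rule 4), but ivory-clearance is never granted.

No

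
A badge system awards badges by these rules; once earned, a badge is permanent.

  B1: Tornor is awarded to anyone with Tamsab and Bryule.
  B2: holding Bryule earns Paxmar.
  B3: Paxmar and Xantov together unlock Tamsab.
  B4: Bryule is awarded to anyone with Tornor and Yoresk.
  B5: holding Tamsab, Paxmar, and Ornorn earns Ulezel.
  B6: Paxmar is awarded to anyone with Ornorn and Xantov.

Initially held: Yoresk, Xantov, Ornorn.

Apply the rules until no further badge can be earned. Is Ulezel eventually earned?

Yes

With Ornorn and Xantov, Paxmar is earned (B6).
With Paxmar and Xantov, Tamsab is earned (B3).
With Tamsab, Paxmar, and Ornorn, Ulezel is earned (B5).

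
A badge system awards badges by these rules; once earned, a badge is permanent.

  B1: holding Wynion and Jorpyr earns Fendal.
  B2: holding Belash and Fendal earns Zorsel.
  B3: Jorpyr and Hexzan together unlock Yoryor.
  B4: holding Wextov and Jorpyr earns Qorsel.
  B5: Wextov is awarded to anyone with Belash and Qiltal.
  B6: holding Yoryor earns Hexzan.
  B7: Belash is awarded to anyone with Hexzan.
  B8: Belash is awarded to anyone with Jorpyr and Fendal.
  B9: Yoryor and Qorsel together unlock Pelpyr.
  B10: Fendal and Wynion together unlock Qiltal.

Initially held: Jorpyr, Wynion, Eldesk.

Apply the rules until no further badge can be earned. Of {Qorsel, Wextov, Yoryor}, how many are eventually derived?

2

With Wynion and Jorpyr, Fendal is earned (B1).
With Fendal and Wynion, Qiltal is earned (B10).
With Jorpyr and Fendal, Belash is earned (B8).
With Belash and Qiltal, Wextov is earned (B5).
With Wextov and Jorpyr, Qorsel is earned (B4).
Qorsel: reached.
Wextov: reached.
Yoryor would need Jorpyr and Hexzan (B3), but Hexzan is never earned.
Reached: Qorsel and Wextov — 2 of the 3.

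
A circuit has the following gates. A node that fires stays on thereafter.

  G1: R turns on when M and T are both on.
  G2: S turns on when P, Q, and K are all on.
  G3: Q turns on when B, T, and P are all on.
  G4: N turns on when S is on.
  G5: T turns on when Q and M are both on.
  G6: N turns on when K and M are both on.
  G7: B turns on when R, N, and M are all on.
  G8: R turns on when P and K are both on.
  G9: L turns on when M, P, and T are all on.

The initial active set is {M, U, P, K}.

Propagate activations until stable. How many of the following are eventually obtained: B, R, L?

G8: P and K on → R on.
G6: K and M on → N on.
R, N, and M are on, so B turns on (G7).
B: reached.
R: reached.
L would need M, P, and T (G9), but T never turns on.
Reached: B and R — 2 of the 3.

2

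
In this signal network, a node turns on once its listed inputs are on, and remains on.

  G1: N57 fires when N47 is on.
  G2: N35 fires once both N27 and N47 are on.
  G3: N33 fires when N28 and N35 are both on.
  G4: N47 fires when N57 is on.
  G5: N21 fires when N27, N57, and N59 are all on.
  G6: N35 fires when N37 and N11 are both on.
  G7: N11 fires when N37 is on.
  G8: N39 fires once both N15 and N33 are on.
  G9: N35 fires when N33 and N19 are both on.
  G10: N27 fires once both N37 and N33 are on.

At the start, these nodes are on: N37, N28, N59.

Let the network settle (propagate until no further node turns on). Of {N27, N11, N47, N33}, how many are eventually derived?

N37 is on, so N11 fires (G7).
N37 and N11 are on, so N35 fires (G6).
N28 and N35 are on, so N33 fires (G3).
G10: N37 and N33 on → N27 on.
N27: reached.
N11: reached.
N47 would need N57 (G4), but N57 never turns on.
N33: reached.
Reached: N27, N11, and N33 — 3 of the 4.

3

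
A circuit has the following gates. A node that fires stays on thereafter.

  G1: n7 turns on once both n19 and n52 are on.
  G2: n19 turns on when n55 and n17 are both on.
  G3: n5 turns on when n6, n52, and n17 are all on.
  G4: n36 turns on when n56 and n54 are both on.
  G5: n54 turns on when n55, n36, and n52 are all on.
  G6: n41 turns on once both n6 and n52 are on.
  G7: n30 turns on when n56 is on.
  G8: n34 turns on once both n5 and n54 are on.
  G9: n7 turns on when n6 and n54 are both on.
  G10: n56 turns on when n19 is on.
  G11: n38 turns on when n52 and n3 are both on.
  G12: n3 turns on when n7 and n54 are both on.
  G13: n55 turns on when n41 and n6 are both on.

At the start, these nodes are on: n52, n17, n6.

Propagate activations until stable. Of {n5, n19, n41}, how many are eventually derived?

n6, n52, and n17 are on, so n5 turns on (G3).
n6 and n52 are on, so n41 turns on (G6).
n41 and n6 are on, so n55 turns on (G13).
n55 and n17 are on, so n19 turns on (G2).
n5: reached.
n19: reached.
n41: reached.
All 3 are reached.

3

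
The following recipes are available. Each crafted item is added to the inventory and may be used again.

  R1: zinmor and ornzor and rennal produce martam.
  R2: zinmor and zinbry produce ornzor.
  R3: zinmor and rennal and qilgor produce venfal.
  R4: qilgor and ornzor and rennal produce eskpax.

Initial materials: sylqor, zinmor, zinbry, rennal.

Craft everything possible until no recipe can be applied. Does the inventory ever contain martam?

zinmor and zinbry → ornzor (R2).
zinmor and ornzor and rennal → martam (R1).

Yes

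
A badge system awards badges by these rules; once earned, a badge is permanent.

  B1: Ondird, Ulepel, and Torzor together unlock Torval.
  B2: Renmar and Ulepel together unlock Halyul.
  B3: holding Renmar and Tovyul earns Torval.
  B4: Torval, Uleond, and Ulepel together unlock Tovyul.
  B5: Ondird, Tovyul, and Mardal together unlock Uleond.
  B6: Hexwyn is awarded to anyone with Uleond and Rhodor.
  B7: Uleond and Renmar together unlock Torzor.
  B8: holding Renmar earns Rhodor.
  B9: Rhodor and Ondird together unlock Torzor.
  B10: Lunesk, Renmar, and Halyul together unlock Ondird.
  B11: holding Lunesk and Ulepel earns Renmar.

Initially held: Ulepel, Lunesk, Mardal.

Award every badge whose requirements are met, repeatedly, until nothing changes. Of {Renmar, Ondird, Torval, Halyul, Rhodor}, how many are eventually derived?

5

With Lunesk and Ulepel, Renmar is earned (B11).
With Renmar and Ulepel, Halyul is earned (B2).
With Renmar, Rhodor is earned (B8).
With Lunesk, Renmar, and Halyul, Ondird is earned (B10).
With Rhodor and Ondird, Torzor is earned (B9).
With Ondird, Ulepel, and Torzor, Torval is earned (B1).
Renmar: reached.
Ondird: reached.
Torval: reached.
Halyul: reached.
Rhodor: reached.
All 5 are reached.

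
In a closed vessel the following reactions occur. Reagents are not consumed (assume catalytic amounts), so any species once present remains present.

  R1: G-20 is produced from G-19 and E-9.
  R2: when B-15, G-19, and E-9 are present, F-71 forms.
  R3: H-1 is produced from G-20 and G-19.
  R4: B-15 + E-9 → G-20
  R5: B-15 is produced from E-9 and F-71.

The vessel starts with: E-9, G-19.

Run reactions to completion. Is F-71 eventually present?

No

F-71 would need B-15, G-19, and E-9 (R2), but B-15 never forms.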